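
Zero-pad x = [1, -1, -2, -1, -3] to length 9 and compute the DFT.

Original 5-point DFT: [-6, 2.1910-1.3143i, 3.3090-2.1266i, 3.3090+2.1266i, 2.1910+1.3143i]
Zero-padded 9-point DFT provides frequency interpolation.

DFT_9([x, 0, ...]) = [-6, 3.2057+4.5045i, 0.9076-1.1255i, 3.0000+1.7321i, 0.3867-3.0320i, 0.3867+3.0320i, 3.0000-1.7321i, 0.9076+1.1255i, 3.2057-4.5045i]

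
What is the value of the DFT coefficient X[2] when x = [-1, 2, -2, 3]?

X[2] = Σ(n=0 to 3) x[n] · ω_4^(2n) where ω_4 = e^(-2πi/4)
= (-1)·ω_4^0 + (2)·ω_4^2 + (-2)·ω_4^4 + (3)·ω_4^6

X[2] = -8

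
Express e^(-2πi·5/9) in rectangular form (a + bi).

ω_9^5 = e^(-2πi·5/9)
= cos(-2π·5/9) + i·sin(-2π·5/9)
= cos(-10π/9) + i·sin(-10π/9)

ω_9^5 = cos(-10π/9) + i·sin(-10π/9) = -0.9397+0.3420i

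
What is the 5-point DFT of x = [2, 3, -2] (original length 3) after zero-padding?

Original 3-point DFT: [3, 1.5000-4.3301i, 1.5000+4.3301i]
Zero-padded 5-point DFT provides frequency interpolation.

DFT_5([x, 0, ...]) = [3, 4.5451-1.6776i, -1.0451-3.6655i, -1.0451+3.6655i, 4.5451+1.6776i]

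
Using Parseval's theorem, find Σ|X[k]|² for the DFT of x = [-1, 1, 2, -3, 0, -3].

Parseval: Σ|x[n]|² = (1/N)Σ|X[k]|², so Σ|X[k]|² = N·Σ|x[n]|² = 6·24.0000

Σ|X[k]|² = N·Σ|x[n]|² = 6·24.0000 = 144.0000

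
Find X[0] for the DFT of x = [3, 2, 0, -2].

X[0] = Σ(n=0 to 3) x[n] · ω_4^0 = Σ x[n]
= (3) + (2) + (0) + (-2)

X[0] = 3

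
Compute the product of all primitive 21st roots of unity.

The primitive 21st roots of unity are ω_21^k for k coprime to 21: k ∈ {1, 2, 4, 5, 8, 10, 11, 13, 16, 17, 19, 20}
Their product equals the constant term of the cyclotomic polynomial Φ_21(x) up to sign.
For n ≥ 3, the product of all primitive nth roots of unity is 1. (For n=1 it is 1; for n=2 it is -1.)

1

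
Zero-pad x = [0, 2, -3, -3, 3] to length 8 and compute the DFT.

Original 5-point DFT: [-1, 6.3992+0.9511i, -5.8992+0.5878i, -5.8992-0.5878i, 6.3992-0.9511i]
Zero-padded 8-point DFT provides frequency interpolation.

DFT_8([x, 0, ...]) = [-1, 0.5355+3.7071i, 6-5i, -6.5355-2.2929i, 1, -6.5355+2.2929i, 6+5i, 0.5355-3.7071i]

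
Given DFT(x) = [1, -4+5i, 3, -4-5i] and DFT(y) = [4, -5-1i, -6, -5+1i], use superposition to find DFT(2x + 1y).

By linearity: DFT(2x + 1y) = 2·DFT(x) + 1·DFT(y)
= 2·[1, -4+5i, 3, -4-5i] + 1·[4, -5-1i, -6, -5+1i]

Computing element-wise:
Z[0] = 2·(1) + 1·(4) = 6
Z[1] = 2·(-4+5i) + 1·(-5-1i) = -13+9i
Z[2] = 2·(3) + 1·(-6) = 0
Z[3] = 2·(-4-5i) + 1·(-5+1i) = -13-9i

DFT(2x + 1y) = 2·X + 1·Y = [6, -13+9i, 0, -13-9i]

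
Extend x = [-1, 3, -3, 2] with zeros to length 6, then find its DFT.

Original 4-point DFT: [1, 2-1i, -9, 2+1i]
Zero-padded 6-point DFT provides frequency interpolation.

DFT_6([x, 0, ...]) = [1, 0, 1.0000-5.1962i, -9, 1.0000+5.1962i, 0]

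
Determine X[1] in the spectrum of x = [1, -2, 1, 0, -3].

X[1] = Σ(n=0 to 4) x[n] · ω_5^(1n) where ω_5 = e^(-2πi/5)
= (1)·ω_5^0 + (-2)·ω_5^1 + (1)·ω_5^2 + (0)·ω_5^3 + (-3)·ω_5^4

X[1] = -1.3541-1.5388i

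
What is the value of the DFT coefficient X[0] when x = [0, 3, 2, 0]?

X[0] = Σ(n=0 to 3) x[n] · ω_4^0 = Σ x[n]
= (0) + (3) + (2) + (0)

X[0] = 5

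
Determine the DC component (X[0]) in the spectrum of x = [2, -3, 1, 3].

X[0] = Σ(n=0 to 3) x[n] · ω_4^0 = Σ x[n]
= (2) + (-3) + (1) + (3)

X[0] = 3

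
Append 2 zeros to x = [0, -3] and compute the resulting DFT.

Original 2-point DFT: [-3, 3]
Zero-padded 4-point DFT provides frequency interpolation.

DFT_4([x, 0, ...]) = [-3, 3i, 3, -3i]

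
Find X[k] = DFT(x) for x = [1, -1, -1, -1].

X[k] = Σ(n=0 to 3) x[n] · ω_4^(nk)
where ω_4 = e^(-2πi/4)

Computing each X[k]:
X[0] = -2
X[1] = 2
X[2] = 2
X[3] = 2

X = [-2, 2, 2, 2]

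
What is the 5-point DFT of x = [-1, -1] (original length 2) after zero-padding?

Original 2-point DFT: [-2, 0]
Zero-padded 5-point DFT provides frequency interpolation.

DFT_5([x, 0, ...]) = [-2, -1.3090+0.9511i, -0.1910+0.5878i, -0.1910-0.5878i, -1.3090-0.9511i]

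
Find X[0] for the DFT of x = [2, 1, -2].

X[0] = Σ(n=0 to 2) x[n] · ω_3^0 = Σ x[n]
= (2) + (1) + (-2)

X[0] = 1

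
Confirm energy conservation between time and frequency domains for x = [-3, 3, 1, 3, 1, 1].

Time domain:
Σ|x[n]|² = |-3|² + |3|² + |1|² + |3|² + |1|² + |1|² = 30.0000

Frequency domain:
(1/6)Σ|X[k]|² = (1/6)(|6|² + |-5.0000-1.7321i|² + |-3.0000-1.7321i|² + |-8|² + |-3.0000+1.7321i|² + |-5.0000+1.7321i|²) = (1/6)·180.0000 = 30.0000

Both sides agree, confirming Parseval's theorem.

Σ|x[n]|² = (1/N)Σ|X[k]|² = 30.0000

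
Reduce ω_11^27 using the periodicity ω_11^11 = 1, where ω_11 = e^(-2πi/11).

Since ω_11^11 = 1, powers reduce modulo 11.
27 mod 11 = 5
So ω_11^27 = ω_11^5 = e^(-2πi·5/11)

ω_11^27 = ω_11^5 = -0.9595-0.2817i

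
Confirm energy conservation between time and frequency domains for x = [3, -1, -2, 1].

Time domain:
Σ|x[n]|² = |3|² + |-1|² + |-2|² + |1|² = 15.0000

Frequency domain:
(1/4)Σ|X[k]|² = (1/4)(|1|² + |5+2i|² + |1|² + |5-2i|²) = (1/4)·60.0000 = 15.0000

Both sides agree, confirming Parseval's theorem.

Σ|x[n]|² = (1/N)Σ|X[k]|² = 15.0000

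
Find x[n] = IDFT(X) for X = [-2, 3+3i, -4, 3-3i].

x[n] = (1/4) Σ(k=0 to 3) X[k] · e^(2πikn/4)

Computing each x[n]:
x[0] = 0
x[1] = -1
x[2] = -3
x[3] = 2

x = [0, -1, -3, 2]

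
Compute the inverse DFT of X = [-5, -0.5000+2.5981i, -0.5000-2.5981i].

x[n] = (1/3) Σ(k=0 to 2) X[k] · e^(2πikn/3)

Computing each x[n]:
x[0] = -2
x[1] = -3
x[2] = 0

x = [-2, -3, 0]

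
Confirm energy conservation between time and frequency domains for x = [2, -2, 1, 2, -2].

Time domain:
Σ|x[n]|² = |2|² + |-2|² + |1|² + |2|² + |-2|² = 17.0000

Frequency domain:
(1/5)Σ|X[k]|² = (1/5)(|1|² + |-1.6631+0.5878i|² + |6.1631-0.9511i|² + |6.1631+0.9511i|² + |-1.6631-0.5878i|²) = (1/5)·85.0000 = 17.0000

Both sides agree, confirming Parseval's theorem.

Σ|x[n]|² = (1/N)Σ|X[k]|² = 17.0000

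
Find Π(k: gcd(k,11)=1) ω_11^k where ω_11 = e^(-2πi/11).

The primitive 11th roots of unity are ω_11^k for k coprime to 11: k ∈ {1, 2, 3, 4, 5, 6, 7, 8, 9, 10}
Their product equals the constant term of the cyclotomic polynomial Φ_11(x) up to sign.
For n ≥ 3, the product of all primitive nth roots of unity is 1. (For n=1 it is 1; for n=2 it is -1.)

1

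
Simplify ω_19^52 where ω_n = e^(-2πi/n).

Since ω_19^19 = 1, powers reduce modulo 19.
52 mod 19 = 14
So ω_19^52 = ω_19^14 = e^(-2πi·14/19)

ω_19^52 = ω_19^14 = -0.0826+0.9966i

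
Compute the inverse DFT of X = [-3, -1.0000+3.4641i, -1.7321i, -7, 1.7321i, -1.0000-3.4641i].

x[n] = (1/6) Σ(k=0 to 5) X[k] · e^(2πikn/6)

Computing each x[n]:
x[0] = -2
x[1] = 0
x[2] = -3
x[3] = 1
x[4] = 0
x[5] = 1

x = [-2, 0, -3, 1, 0, 1]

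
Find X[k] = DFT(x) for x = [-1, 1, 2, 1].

X[k] = Σ(n=0 to 3) x[n] · ω_4^(nk)
where ω_4 = e^(-2πi/4)

Computing each X[k]:
X[0] = 3
X[1] = -3
X[2] = -1
X[3] = -3

X = [3, -3, -1, -3]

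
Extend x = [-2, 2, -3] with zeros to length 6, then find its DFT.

Original 3-point DFT: [-3, -1.5000-4.3301i, -1.5000+4.3301i]
Zero-padded 6-point DFT provides frequency interpolation.

DFT_6([x, 0, ...]) = [-3, 0.5000+0.8660i, -1.5000-4.3301i, -7, -1.5000+4.3301i, 0.5000-0.8660i]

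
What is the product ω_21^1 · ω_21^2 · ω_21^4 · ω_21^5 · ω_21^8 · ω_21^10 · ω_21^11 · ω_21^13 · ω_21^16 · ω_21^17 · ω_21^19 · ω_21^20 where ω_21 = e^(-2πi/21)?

The primitive 21st roots of unity are ω_21^k for k coprime to 21: k ∈ {1, 2, 4, 5, 8, 10, 11, 13, 16, 17, 19, 20}
Their product equals the constant term of the cyclotomic polynomial Φ_21(x) up to sign.
For n ≥ 3, the product of all primitive nth roots of unity is 1. (For n=1 it is 1; for n=2 it is -1.)

1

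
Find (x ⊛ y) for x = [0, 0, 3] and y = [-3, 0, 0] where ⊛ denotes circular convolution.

(x ⊛ y)[n] = Σ(m=0 to 2) x[m] · y[(n-m) mod 3]

Computing each output sample:
(x ⊛ y)[0] = 0
(x ⊛ y)[1] = 0
(x ⊛ y)[2] = -9

x ⊛ y = [0, 0, -9]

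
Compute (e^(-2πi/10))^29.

Since ω_10^10 = 1, powers reduce modulo 10.
29 mod 10 = 9
So ω_10^29 = ω_10^9 = e^(-2πi·9/10)

ω_10^29 = ω_10^9 = 0.8090+0.5878i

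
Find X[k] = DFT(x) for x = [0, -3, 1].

X[k] = Σ(n=0 to 2) x[n] · ω_3^(nk)
where ω_3 = e^(-2πi/3)

Computing each X[k]:
X[0] = -2
X[1] = 1.0000+3.4641i
X[2] = 1.0000-3.4641i

X = [-2, 1.0000+3.4641i, 1.0000-3.4641i]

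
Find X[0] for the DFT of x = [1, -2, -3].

X[0] = Σ(n=0 to 2) x[n] · ω_3^0 = Σ x[n]
= (1) + (-2) + (-3)

X[0] = -4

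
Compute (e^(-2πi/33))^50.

Since ω_33^33 = 1, powers reduce modulo 33.
50 mod 33 = 17
So ω_33^50 = ω_33^17 = e^(-2πi·17/33)

ω_33^50 = ω_33^17 = -0.9955+0.0951i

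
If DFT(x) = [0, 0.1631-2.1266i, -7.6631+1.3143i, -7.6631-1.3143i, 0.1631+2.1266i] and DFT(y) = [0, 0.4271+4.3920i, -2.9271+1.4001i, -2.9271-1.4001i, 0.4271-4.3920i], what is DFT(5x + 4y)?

By linearity: DFT(5x + 4y) = 5·DFT(x) + 4·DFT(y)
= 5·[0, 0.1631-2.1266i, -7.6631+1.3143i, -7.6631-1.3143i, 0.1631+2.1266i] + 4·[0, 0.4271+4.3920i, -2.9271+1.4001i, -2.9271-1.4001i, 0.4271-4.3920i]

Computing element-wise:
Z[0] = 5·(0) + 4·(0) = 0
Z[1] = 5·(0.1631-2.1266i) + 4·(0.4271+4.3920i) = 2.5239+6.9350i
Z[2] = 5·(-7.6631+1.3143i) + 4·(-2.9271+1.4001i) = -50.0239+12.1719i
Z[3] = 5·(-7.6631-1.3143i) + 4·(-2.9271-1.4001i) = -50.0239-12.1719i
Z[4] = 5·(0.1631+2.1266i) + 4·(0.4271-4.3920i) = 2.5239-6.9350i

DFT(5x + 4y) = 5·X + 4·Y = [0, 2.5239+6.9350i, -50.0239+12.1719i, -50.0239-12.1719i, 2.5239-6.9350i]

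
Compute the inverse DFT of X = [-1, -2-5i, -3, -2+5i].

x[n] = (1/4) Σ(k=0 to 3) X[k] · e^(2πikn/4)

Computing each x[n]:
x[0] = -2
x[1] = 3
x[2] = 0
x[3] = -2

x = [-2, 3, 0, -2]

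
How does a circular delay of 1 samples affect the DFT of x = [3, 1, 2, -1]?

Time shift by 1: X_shifted[k] = ω_4^(1k) · X[k]
Shifted x = [-1, 3, 1, 2]

DFT(x[n-1]) = [5, -2-1i, -5, -2+1i]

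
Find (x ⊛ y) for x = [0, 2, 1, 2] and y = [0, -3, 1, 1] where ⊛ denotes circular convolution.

(x ⊛ y)[n] = Σ(m=0 to 3) x[m] · y[(n-m) mod 4]

Computing each output sample:
(x ⊛ y)[0] = -3
(x ⊛ y)[1] = 3
(x ⊛ y)[2] = -4
(x ⊛ y)[3] = -1

x ⊛ y = [-3, 3, -4, -1]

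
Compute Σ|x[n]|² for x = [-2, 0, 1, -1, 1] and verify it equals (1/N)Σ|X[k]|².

Time domain:
Σ|x[n]|² = |-2|² + |0|² + |1|² + |-1|² + |1|² = 7.0000

Frequency domain:
(1/5)Σ|X[k]|² = (1/5)(|-1|² + |-1.6910-0.2245i|² + |-2.8090+2.4899i|² + |-2.8090-2.4899i|² + |-1.6910+0.2245i|²) = (1/5)·35.0000 = 7.0000

Both sides agree, confirming Parseval's theorem.

Σ|x[n]|² = (1/N)Σ|X[k]|² = 7.0000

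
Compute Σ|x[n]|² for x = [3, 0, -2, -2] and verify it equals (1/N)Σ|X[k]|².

Time domain:
Σ|x[n]|² = |3|² + |0|² + |-2|² + |-2|² = 17.0000

Frequency domain:
(1/4)Σ|X[k]|² = (1/4)(|-1|² + |5-2i|² + |3|² + |5+2i|²) = (1/4)·68.0000 = 17.0000

Both sides agree, confirming Parseval's theorem.

Σ|x[n]|² = (1/N)Σ|X[k]|² = 17.0000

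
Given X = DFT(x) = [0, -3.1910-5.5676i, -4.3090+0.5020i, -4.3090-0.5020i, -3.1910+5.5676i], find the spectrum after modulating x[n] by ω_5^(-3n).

Modulation property: DFT(ω_5^(-3n)·x[n]) = X[(k-3) mod 5], so circularly shift X by 3 positions.

X[k-3] = [-4.3090+0.5020i, -4.3090-0.5020i, -3.1910+5.5676i, 0, -3.1910-5.5676i]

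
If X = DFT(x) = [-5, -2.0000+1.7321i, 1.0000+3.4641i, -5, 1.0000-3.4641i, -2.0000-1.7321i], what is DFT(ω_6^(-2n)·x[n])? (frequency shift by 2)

Modulation property: DFT(ω_6^(-2n)·x[n]) = X[(k-2) mod 6], so circularly shift X by 2 positions.

X[k-2] = [1.0000-3.4641i, -2.0000-1.7321i, -5, -2.0000+1.7321i, 1.0000+3.4641i, -5]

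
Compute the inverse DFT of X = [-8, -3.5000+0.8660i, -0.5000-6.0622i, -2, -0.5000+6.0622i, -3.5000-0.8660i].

x[n] = (1/6) Σ(k=0 to 5) X[k] · e^(2πikn/6)

Computing each x[n]:
x[0] = -3
x[1] = 0
x[2] = -3
x[3] = 0
x[4] = 1
x[5] = -3

x = [-3, 0, -3, 0, 1, -3]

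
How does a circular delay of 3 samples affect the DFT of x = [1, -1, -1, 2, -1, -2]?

Time shift by 3: X_shifted[k] = ω_6^(3k) · X[k]
Shifted x = [2, -1, -2, 1, -1, -1]

DFT(x[n-3]) = [-2, 1.5000+0.8660i, 5.5000-0.8660i, 0, 5.5000+0.8660i, 1.5000-0.8660i]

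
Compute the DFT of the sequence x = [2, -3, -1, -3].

X[k] = Σ(n=0 to 3) x[n] · ω_4^(nk)
where ω_4 = e^(-2πi/4)

Computing each X[k]:
X[0] = -5
X[1] = 3
X[2] = 7
X[3] = 3

X = [-5, 3, 7, 3]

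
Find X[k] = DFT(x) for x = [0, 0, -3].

X[k] = Σ(n=0 to 2) x[n] · ω_3^(nk)
where ω_3 = e^(-2πi/3)

Computing each X[k]:
X[0] = -3
X[1] = 1.5000-2.5981i
X[2] = 1.5000+2.5981i

X = [-3, 1.5000-2.5981i, 1.5000+2.5981i]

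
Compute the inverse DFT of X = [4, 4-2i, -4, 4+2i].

x[n] = (1/4) Σ(k=0 to 3) X[k] · e^(2πikn/4)

Computing each x[n]:
x[0] = 2
x[1] = 3
x[2] = -2
x[3] = 1

x = [2, 3, -2, 1]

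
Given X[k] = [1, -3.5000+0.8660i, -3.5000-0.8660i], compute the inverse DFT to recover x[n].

x[n] = (1/3) Σ(k=0 to 2) X[k] · e^(2πikn/3)

Computing each x[n]:
x[0] = -2
x[1] = 1
x[2] = 2

x = [-2, 1, 2]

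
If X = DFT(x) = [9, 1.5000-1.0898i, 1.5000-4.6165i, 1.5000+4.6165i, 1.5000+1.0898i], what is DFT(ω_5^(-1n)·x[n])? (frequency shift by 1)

Modulation property: DFT(ω_5^(-1n)·x[n]) = X[(k-1) mod 5], so circularly shift X by 1 positions.

X[k-1] = [1.5000+1.0898i, 9, 1.5000-1.0898i, 1.5000-4.6165i, 1.5000+4.6165i]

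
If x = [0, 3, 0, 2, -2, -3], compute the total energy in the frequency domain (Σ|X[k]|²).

Parseval: Σ|x[n]|² = (1/N)Σ|X[k]|², so Σ|X[k]|² = N·Σ|x[n]|² = 6·26.0000

Σ|X[k]|² = N·Σ|x[n]|² = 6·26.0000 = 156.0000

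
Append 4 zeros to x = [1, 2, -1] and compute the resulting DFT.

Original 3-point DFT: [2, 0.5000-2.5981i, 0.5000+2.5981i]
Zero-padded 7-point DFT provides frequency interpolation.

DFT_7([x, 0, ...]) = [2, 2.4695-0.5887i, 1.4559-2.3837i, -1.4254-1.6496i, -1.4254+1.6496i, 1.4559+2.3837i, 2.4695+0.5887i]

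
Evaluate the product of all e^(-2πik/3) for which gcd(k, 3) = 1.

The primitive 3rd roots of unity are ω_3^k for k coprime to 3: k ∈ {1, 2}
Their product equals the constant term of the cyclotomic polynomial Φ_3(x) up to sign.
For n ≥ 3, the product of all primitive nth roots of unity is 1. (For n=1 it is 1; for n=2 it is -1.)

1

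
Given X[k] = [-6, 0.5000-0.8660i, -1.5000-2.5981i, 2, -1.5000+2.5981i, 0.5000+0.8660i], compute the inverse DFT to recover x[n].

x[n] = (1/6) Σ(k=0 to 5) X[k] · e^(2πikn/6)

Computing each x[n]:
x[0] = -1
x[1] = 0
x[2] = -1
x[3] = -2
x[4] = 0
x[5] = -2

x = [-1, 0, -1, -2, 0, -2]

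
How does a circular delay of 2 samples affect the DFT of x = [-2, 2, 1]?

Time shift by 2: X_shifted[k] = ω_3^(2k) · X[k]
Shifted x = [2, 1, -2]

DFT(x[n-2]) = [1, 2.5000-2.5981i, 2.5000+2.5981i]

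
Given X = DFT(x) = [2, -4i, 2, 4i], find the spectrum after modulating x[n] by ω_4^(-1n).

Modulation property: DFT(ω_4^(-1n)·x[n]) = X[(k-1) mod 4], so circularly shift X by 1 positions.

X[k-1] = [4i, 2, -4i, 2]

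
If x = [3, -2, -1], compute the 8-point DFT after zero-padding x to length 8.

Original 3-point DFT: [0, 4.5000+0.8660i, 4.5000-0.8660i]
Zero-padded 8-point DFT provides frequency interpolation.

DFT_8([x, 0, ...]) = [0, 1.5858+2.4142i, 4+2i, 4.4142+0.4142i, 4, 4.4142-0.4142i, 4-2i, 1.5858-2.4142i]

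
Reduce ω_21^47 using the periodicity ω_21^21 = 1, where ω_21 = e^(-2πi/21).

Since ω_21^21 = 1, powers reduce modulo 21.
47 mod 21 = 5
So ω_21^47 = ω_21^5 = e^(-2πi·5/21)

ω_21^47 = ω_21^5 = 0.0747-0.9972i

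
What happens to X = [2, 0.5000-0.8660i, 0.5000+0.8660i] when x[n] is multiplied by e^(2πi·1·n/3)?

Modulation property: DFT(ω_3^(-1n)·x[n]) = X[(k-1) mod 3], so circularly shift X by 1 positions.

X[k-1] = [0.5000+0.8660i, 2, 0.5000-0.8660i]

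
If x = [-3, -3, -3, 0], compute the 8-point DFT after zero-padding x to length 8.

Original 4-point DFT: [-9, 3i, -3, -3i]
Zero-padded 8-point DFT provides frequency interpolation.

DFT_8([x, 0, ...]) = [-9, -5.1213+5.1213i, 3i, -0.8787-0.8787i, -3, -0.8787+0.8787i, -3i, -5.1213-5.1213i]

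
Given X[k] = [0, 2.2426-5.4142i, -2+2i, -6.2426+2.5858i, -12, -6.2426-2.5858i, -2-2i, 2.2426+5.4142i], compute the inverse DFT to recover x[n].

x[n] = (1/8) Σ(k=0 to 7) X[k] · e^(2πikn/8)

Computing each x[n]:
x[0] = -3
x[1] = 3
x[2] = 1
x[3] = 1
x[4] = -1
x[5] = -1
x[6] = -3
x[7] = 3

x = [-3, 3, 1, 1, -1, -1, -3, 3]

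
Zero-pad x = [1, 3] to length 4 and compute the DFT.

Original 2-point DFT: [4, -2]
Zero-padded 4-point DFT provides frequency interpolation.

DFT_4([x, 0, ...]) = [4, 1-3i, -2, 1+3i]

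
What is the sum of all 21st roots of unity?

Sum of all nth roots of unity equals 0 for n > 1 (geometric series with r ≠ 1).

0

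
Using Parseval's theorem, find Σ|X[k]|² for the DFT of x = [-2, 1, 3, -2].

Parseval: Σ|x[n]|² = (1/N)Σ|X[k]|², so Σ|X[k]|² = N·Σ|x[n]|² = 4·18.0000

Σ|X[k]|² = N·Σ|x[n]|² = 4·18.0000 = 72.0000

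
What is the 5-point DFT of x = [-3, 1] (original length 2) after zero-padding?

Original 2-point DFT: [-2, -4]
Zero-padded 5-point DFT provides frequency interpolation.

DFT_5([x, 0, ...]) = [-2, -2.6910-0.9511i, -3.8090-0.5878i, -3.8090+0.5878i, -2.6910+0.9511i]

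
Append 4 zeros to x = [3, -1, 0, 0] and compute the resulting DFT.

Original 4-point DFT: [2, 3+1i, 4, 3-1i]
Zero-padded 8-point DFT provides frequency interpolation.

DFT_8([x, 0, ...]) = [2, 2.2929+0.7071i, 3+1i, 3.7071+0.7071i, 4, 3.7071-0.7071i, 3-1i, 2.2929-0.7071i]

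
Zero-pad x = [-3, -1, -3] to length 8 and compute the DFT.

Original 3-point DFT: [-7, -1.0000-1.7321i, -1.0000+1.7321i]
Zero-padded 8-point DFT provides frequency interpolation.

DFT_8([x, 0, ...]) = [-7, -3.7071+3.7071i, 1i, -2.2929-2.2929i, -5, -2.2929+2.2929i, -1i, -3.7071-3.7071i]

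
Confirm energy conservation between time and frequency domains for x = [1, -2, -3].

Time domain:
Σ|x[n]|² = |1|² + |-2|² + |-3|² = 14.0000

Frequency domain:
(1/3)Σ|X[k]|² = (1/3)(|-4|² + |3.5000-0.8660i|² + |3.5000+0.8660i|²) = (1/3)·42.0000 = 14.0000

Both sides agree, confirming Parseval's theorem.

Σ|x[n]|² = (1/N)Σ|X[k]|² = 14.0000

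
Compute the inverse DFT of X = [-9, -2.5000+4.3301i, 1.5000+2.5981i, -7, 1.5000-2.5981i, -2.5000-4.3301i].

x[n] = (1/6) Σ(k=0 to 5) X[k] · e^(2πikn/6)

Computing each x[n]:
x[0] = -3
x[1] = -3
x[2] = -3
x[3] = 1
x[4] = -2
x[5] = 1

x = [-3, -3, -3, 1, -2, 1]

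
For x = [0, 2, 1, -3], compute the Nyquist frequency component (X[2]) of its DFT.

X[2] = Σ(n=0 to 3) x[n] · ω_4^(2n) where ω_4 = e^(-2πi/4)
= (0)·ω_4^0 + (2)·ω_4^2 + (1)·ω_4^4 + (-3)·ω_4^6

X[2] = 2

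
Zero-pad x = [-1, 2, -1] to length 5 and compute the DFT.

Original 3-point DFT: [0, -1.5000-2.5981i, -1.5000+2.5981i]
Zero-padded 5-point DFT provides frequency interpolation.

DFT_5([x, 0, ...]) = [0, 0.4271-1.3143i, -2.9271-2.1266i, -2.9271+2.1266i, 0.4271+1.3143i]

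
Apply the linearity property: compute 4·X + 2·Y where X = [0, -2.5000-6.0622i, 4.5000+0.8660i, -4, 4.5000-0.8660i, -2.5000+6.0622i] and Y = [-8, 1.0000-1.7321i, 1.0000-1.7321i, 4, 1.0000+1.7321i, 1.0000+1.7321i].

By linearity: DFT(4x + 2y) = 4·DFT(x) + 2·DFT(y)
= 4·[0, -2.5000-6.0622i, 4.5000+0.8660i, -4, 4.5000-0.8660i, -2.5000+6.0622i] + 2·[-8, 1.0000-1.7321i, 1.0000-1.7321i, 4, 1.0000+1.7321i, 1.0000+1.7321i]

Computing element-wise:
Z[0] = 4·(0) + 2·(-8) = -16
Z[1] = 4·(-2.5000-6.0622i) + 2·(1.0000-1.7321i) = -8.0000-27.7130i
Z[2] = 4·(4.5000+0.8660i) + 2·(1.0000-1.7321i) = 20.0000-0.0002i
Z[3] = 4·(-4) + 2·(4) = -8
Z[4] = 4·(4.5000-0.8660i) + 2·(1.0000+1.7321i) = 20.0000+0.0002i
Z[5] = 4·(-2.5000+6.0622i) + 2·(1.0000+1.7321i) = -8.0000+27.7130i

DFT(4x + 2y) = 4·X + 2·Y = [-16, -8.0000-27.7130i, 20.0000-0.0002i, -8, 20.0000+0.0002i, -8.0000+27.7130i]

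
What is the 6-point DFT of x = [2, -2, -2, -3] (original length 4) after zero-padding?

Original 4-point DFT: [-5, 4-1i, 5, 4+1i]
Zero-padded 6-point DFT provides frequency interpolation.

DFT_6([x, 0, ...]) = [-5, 5.0000+3.4641i, 1, 5, 1, 5.0000-3.4641i]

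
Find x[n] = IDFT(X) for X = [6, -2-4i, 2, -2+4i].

x[n] = (1/4) Σ(k=0 to 3) X[k] · e^(2πikn/4)

Computing each x[n]:
x[0] = 1
x[1] = 3
x[2] = 3
x[3] = -1

x = [1, 3, 3, -1]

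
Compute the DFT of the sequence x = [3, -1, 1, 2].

X[k] = Σ(n=0 to 3) x[n] · ω_4^(nk)
where ω_4 = e^(-2πi/4)

Computing each X[k]:
X[0] = 5
X[1] = 2+3i
X[2] = 3
X[3] = 2-3i

X = [5, 2+3i, 3, 2-3i]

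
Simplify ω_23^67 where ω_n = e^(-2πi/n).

Since ω_23^23 = 1, powers reduce modulo 23.
67 mod 23 = 21
So ω_23^67 = ω_23^21 = e^(-2πi·21/23)

ω_23^67 = ω_23^21 = 0.8544+0.5196i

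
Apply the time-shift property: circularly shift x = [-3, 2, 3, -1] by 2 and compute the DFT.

Time shift by 2: X_shifted[k] = ω_4^(2k) · X[k]
Shifted x = [3, -1, -3, 2]

DFT(x[n-2]) = [1, 6+3i, -1, 6-3i]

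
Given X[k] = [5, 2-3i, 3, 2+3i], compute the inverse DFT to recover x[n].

x[n] = (1/4) Σ(k=0 to 3) X[k] · e^(2πikn/4)

Computing each x[n]:
x[0] = 3
x[1] = 2
x[2] = 1
x[3] = -1

x = [3, 2, 1, -1]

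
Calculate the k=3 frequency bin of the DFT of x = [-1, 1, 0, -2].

X[3] = Σ(n=0 to 3) x[n] · ω_4^(3n) where ω_4 = e^(-2πi/4)
= (-1)·ω_4^0 + (1)·ω_4^3 + (0)·ω_4^6 + (-2)·ω_4^9

X[3] = -1+3i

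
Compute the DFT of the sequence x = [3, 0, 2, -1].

X[k] = Σ(n=0 to 3) x[n] · ω_4^(nk)
where ω_4 = e^(-2πi/4)

Computing each X[k]:
X[0] = 4
X[1] = 1-1i
X[2] = 6
X[3] = 1+1i

X = [4, 1-1i, 6, 1+1i]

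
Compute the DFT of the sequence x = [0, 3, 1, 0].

X[k] = Σ(n=0 to 3) x[n] · ω_4^(nk)
where ω_4 = e^(-2πi/4)

Computing each X[k]:
X[0] = 4
X[1] = -1-3i
X[2] = -2
X[3] = -1+3i

X = [4, -1-3i, -2, -1+3i]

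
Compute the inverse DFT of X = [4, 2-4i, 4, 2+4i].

x[n] = (1/4) Σ(k=0 to 3) X[k] · e^(2πikn/4)

Computing each x[n]:
x[0] = 3
x[1] = 2
x[2] = 1
x[3] = -2

x = [3, 2, 1, -2]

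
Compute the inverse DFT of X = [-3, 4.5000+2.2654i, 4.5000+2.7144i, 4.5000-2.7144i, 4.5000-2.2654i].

x[n] = (1/5) Σ(k=0 to 4) X[k] · e^(2πikn/5)

Computing each x[n]:
x[0] = 3
x[1] = -3
x[2] = -1
x[3] = -2
x[4] = 0

x = [3, -3, -1, -2, 0]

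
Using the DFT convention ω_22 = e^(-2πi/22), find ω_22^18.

ω_22^18 = e^(-2πi·18/22)
= cos(-2π·18/22) + i·sin(-2π·18/22)
= cos(-36π/22) + i·sin(-36π/22)

ω_22^18 = cos(-36π/22) + i·sin(-36π/22) = 0.4154+0.9096i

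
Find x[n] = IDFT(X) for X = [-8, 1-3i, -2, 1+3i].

x[n] = (1/4) Σ(k=0 to 3) X[k] · e^(2πikn/4)

Computing each x[n]:
x[0] = -2
x[1] = 0
x[2] = -3
x[3] = -3

x = [-2, 0, -3, -3]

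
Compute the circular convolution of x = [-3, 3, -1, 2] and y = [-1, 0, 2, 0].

(x ⊛ y)[n] = Σ(m=0 to 3) x[m] · y[(n-m) mod 4]

Computing each output sample:
(x ⊛ y)[0] = 1
(x ⊛ y)[1] = 1
(x ⊛ y)[2] = -5
(x ⊛ y)[3] = 4

x ⊛ y = [1, 1, -5, 4]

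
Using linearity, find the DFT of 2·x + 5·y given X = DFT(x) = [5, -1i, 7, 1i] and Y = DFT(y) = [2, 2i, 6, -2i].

By linearity: DFT(2x + 5y) = 2·DFT(x) + 5·DFT(y)
= 2·[5, -1i, 7, 1i] + 5·[2, 2i, 6, -2i]

Computing element-wise:
Z[0] = 2·(5) + 5·(2) = 20
Z[1] = 2·(-1i) + 5·(2i) = 8i
Z[2] = 2·(7) + 5·(6) = 44
Z[3] = 2·(1i) + 5·(-2i) = -8i

DFT(2x + 5y) = 2·X + 5·Y = [20, 8i, 44, -8i]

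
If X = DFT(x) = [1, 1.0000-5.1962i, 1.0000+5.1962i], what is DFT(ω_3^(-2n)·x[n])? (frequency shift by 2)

Modulation property: DFT(ω_3^(-2n)·x[n]) = X[(k-2) mod 3], so circularly shift X by 2 positions.

X[k-2] = [1.0000-5.1962i, 1.0000+5.1962i, 1]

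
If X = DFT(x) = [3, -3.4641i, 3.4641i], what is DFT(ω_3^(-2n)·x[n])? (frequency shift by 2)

Modulation property: DFT(ω_3^(-2n)·x[n]) = X[(k-2) mod 3], so circularly shift X by 2 positions.

X[k-2] = [-3.4641i, 3.4641i, 3]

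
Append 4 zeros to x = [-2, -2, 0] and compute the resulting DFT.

Original 3-point DFT: [-4, -1.0000+1.7321i, -1.0000-1.7321i]
Zero-padded 7-point DFT provides frequency interpolation.

DFT_7([x, 0, ...]) = [-4, -3.2470+1.5637i, -1.5550+1.9499i, -0.1981+0.8678i, -0.1981-0.8678i, -1.5550-1.9499i, -3.2470-1.5637i]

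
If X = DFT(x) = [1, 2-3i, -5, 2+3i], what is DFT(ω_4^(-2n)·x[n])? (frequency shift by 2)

Modulation property: DFT(ω_4^(-2n)·x[n]) = X[(k-2) mod 4], so circularly shift X by 2 positions.

X[k-2] = [-5, 2+3i, 1, 2-3i]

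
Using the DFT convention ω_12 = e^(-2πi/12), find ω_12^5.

ω_12^5 = e^(-2πi·5/12)
= cos(-2π·5/12) + i·sin(-2π·5/12)
= cos(-10π/12) + i·sin(-10π/12)

ω_12^5 = cos(-10π/12) + i·sin(-10π/12) = -0.8660-0.5000i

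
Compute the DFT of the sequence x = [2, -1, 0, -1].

X[k] = Σ(n=0 to 3) x[n] · ω_4^(nk)
where ω_4 = e^(-2πi/4)

Computing each X[k]:
X[0] = 0
X[1] = 2
X[2] = 4
X[3] = 2

X = [0, 2, 4, 2]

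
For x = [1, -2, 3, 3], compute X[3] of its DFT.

X[3] = Σ(n=0 to 3) x[n] · ω_4^(3n) where ω_4 = e^(-2πi/4)
= (1)·ω_4^0 + (-2)·ω_4^3 + (3)·ω_4^6 + (3)·ω_4^9

X[3] = -2-5i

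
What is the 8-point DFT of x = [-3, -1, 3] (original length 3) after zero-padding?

Original 3-point DFT: [-1, -4.0000+3.4641i, -4.0000-3.4641i]
Zero-padded 8-point DFT provides frequency interpolation.

DFT_8([x, 0, ...]) = [-1, -3.7071-2.2929i, -6+1i, -2.2929+3.7071i, 1, -2.2929-3.7071i, -6-1i, -3.7071+2.2929i]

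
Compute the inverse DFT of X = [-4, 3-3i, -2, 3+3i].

x[n] = (1/4) Σ(k=0 to 3) X[k] · e^(2πikn/4)

Computing each x[n]:
x[0] = 0
x[1] = 1
x[2] = -3
x[3] = -2

x = [0, 1, -3, -2]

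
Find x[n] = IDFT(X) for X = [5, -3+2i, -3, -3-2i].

x[n] = (1/4) Σ(k=0 to 3) X[k] · e^(2πikn/4)

Computing each x[n]:
x[0] = -1
x[1] = 1
x[2] = 2
x[3] = 3

x = [-1, 1, 2, 3]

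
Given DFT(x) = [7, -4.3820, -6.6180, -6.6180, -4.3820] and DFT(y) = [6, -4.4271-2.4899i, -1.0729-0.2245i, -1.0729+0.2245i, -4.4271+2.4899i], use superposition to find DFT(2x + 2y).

By linearity: DFT(2x + 2y) = 2·DFT(x) + 2·DFT(y)
= 2·[7, -4.3820, -6.6180, -6.6180, -4.3820] + 2·[6, -4.4271-2.4899i, -1.0729-0.2245i, -1.0729+0.2245i, -4.4271+2.4899i]

Computing element-wise:
Z[0] = 2·(7) + 2·(6) = 26
Z[1] = 2·(-4.3820) + 2·(-4.4271-2.4899i) = -17.6182-4.9798i
Z[2] = 2·(-6.6180) + 2·(-1.0729-0.2245i) = -15.3818-0.4490i
Z[3] = 2·(-6.6180) + 2·(-1.0729+0.2245i) = -15.3818+0.4490i
Z[4] = 2·(-4.3820) + 2·(-4.4271+2.4899i) = -17.6182+4.9798i

DFT(2x + 2y) = 2·X + 2·Y = [26, -17.6182-4.9798i, -15.3818-0.4490i, -15.3818+0.4490i, -17.6182+4.9798i]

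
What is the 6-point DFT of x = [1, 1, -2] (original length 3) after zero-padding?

Original 3-point DFT: [0, 1.5000-2.5981i, 1.5000+2.5981i]
Zero-padded 6-point DFT provides frequency interpolation.

DFT_6([x, 0, ...]) = [0, 2.5000+0.8660i, 1.5000-2.5981i, -2, 1.5000+2.5981i, 2.5000-0.8660i]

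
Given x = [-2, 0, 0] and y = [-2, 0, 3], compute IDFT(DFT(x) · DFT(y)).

(x ⊛ y)[n] = Σ(m=0 to 2) x[m] · y[(n-m) mod 3]

Computing each output sample:
(x ⊛ y)[0] = 4
(x ⊛ y)[1] = 0
(x ⊛ y)[2] = -6

x ⊛ y = [4, 0, -6]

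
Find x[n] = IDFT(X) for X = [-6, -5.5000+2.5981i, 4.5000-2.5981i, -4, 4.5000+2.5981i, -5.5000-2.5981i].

x[n] = (1/6) Σ(k=0 to 5) X[k] · e^(2πikn/6)

Computing each x[n]:
x[0] = -2
x[1] = -2
x[2] = -3
x[3] = 3
x[4] = 0
x[5] = -2

x = [-2, -2, -3, 3, 0, -2]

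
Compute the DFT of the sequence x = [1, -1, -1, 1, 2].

X[k] = Σ(n=0 to 4) x[n] · ω_5^(nk)
where ω_5 = e^(-2πi/5)

Computing each X[k]:
X[0] = 2
X[1] = 1.3090+4.0287i
X[2] = 0.1910-0.1388i
X[3] = 0.1910+0.1388i
X[4] = 1.3090-4.0287i

X = [2, 1.3090+4.0287i, 0.1910-0.1388i, 0.1910+0.1388i, 1.3090-4.0287i]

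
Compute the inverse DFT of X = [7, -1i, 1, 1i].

x[n] = (1/4) Σ(k=0 to 3) X[k] · e^(2πikn/4)

Computing each x[n]:
x[0] = 2
x[1] = 2
x[2] = 2
x[3] = 1

x = [2, 2, 2, 1]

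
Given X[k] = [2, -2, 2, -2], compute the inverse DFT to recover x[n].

x[n] = (1/4) Σ(k=0 to 3) X[k] · e^(2πikn/4)

Computing each x[n]:
x[0] = 0
x[1] = 0
x[2] = 2
x[3] = 0

x = [0, 0, 2, 0]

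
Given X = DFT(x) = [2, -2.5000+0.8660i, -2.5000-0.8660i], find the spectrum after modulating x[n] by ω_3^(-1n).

Modulation property: DFT(ω_3^(-1n)·x[n]) = X[(k-1) mod 3], so circularly shift X by 1 positions.

X[k-1] = [-2.5000-0.8660i, 2, -2.5000+0.8660i]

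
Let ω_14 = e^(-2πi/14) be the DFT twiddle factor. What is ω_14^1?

ω_14^1 = e^(-2πi·1/14)
= cos(-2π·1/14) + i·sin(-2π·1/14)
= cos(-2π/14) + i·sin(-2π/14)

ω_14^1 = cos(-2π/14) + i·sin(-2π/14) = 0.9010-0.4339i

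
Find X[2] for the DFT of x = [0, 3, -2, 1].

X[2] = Σ(n=0 to 3) x[n] · ω_4^(2n) where ω_4 = e^(-2πi/4)
= (0)·ω_4^0 + (3)·ω_4^2 + (-2)·ω_4^4 + (1)·ω_4^6

X[2] = -6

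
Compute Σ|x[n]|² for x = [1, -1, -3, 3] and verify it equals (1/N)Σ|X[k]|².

Time domain:
Σ|x[n]|² = |1|² + |-1|² + |-3|² + |3|² = 20.0000

Frequency domain:
(1/4)Σ|X[k]|² = (1/4)(|0|² + |4+4i|² + |-4|² + |4-4i|²) = (1/4)·80.0000 = 20.0000

Both sides agree, confirming Parseval's theorem.

Σ|x[n]|² = (1/N)Σ|X[k]|² = 20.0000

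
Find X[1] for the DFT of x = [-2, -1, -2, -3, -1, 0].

X[1] = Σ(n=0 to 5) x[n] · ω_6^(1n) where ω_6 = e^(-2πi/6)
= (-2)·ω_6^0 + (-1)·ω_6^1 + (-2)·ω_6^2 + (-3)·ω_6^3 + (-1)·ω_6^4 + (0)·ω_6^5

X[1] = 2.0000+1.7321i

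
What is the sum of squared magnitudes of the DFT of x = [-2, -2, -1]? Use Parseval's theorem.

Parseval: Σ|x[n]|² = (1/N)Σ|X[k]|², so Σ|X[k]|² = N·Σ|x[n]|² = 3·9.0000

Σ|X[k]|² = N·Σ|x[n]|² = 3·9.0000 = 27.0000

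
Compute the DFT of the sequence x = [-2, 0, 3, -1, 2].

X[k] = Σ(n=0 to 4) x[n] · ω_5^(nk)
where ω_5 = e^(-2πi/5)

Computing each X[k]:
X[0] = 2
X[1] = -3.0000-0.4490i
X[2] = -3.0000+4.9798i
X[3] = -3.0000-4.9798i
X[4] = -3.0000+0.4490i

X = [2, -3.0000-0.4490i, -3.0000+4.9798i, -3.0000-4.9798i, -3.0000+0.4490i]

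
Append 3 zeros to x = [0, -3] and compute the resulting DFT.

Original 2-point DFT: [-3, 3]
Zero-padded 5-point DFT provides frequency interpolation.

DFT_5([x, 0, ...]) = [-3, -0.9271+2.8532i, 2.4271+1.7634i, 2.4271-1.7634i, -0.9271-2.8532i]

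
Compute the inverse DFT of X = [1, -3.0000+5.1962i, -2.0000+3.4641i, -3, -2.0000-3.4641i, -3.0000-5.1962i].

x[n] = (1/6) Σ(k=0 to 5) X[k] · e^(2πikn/6)

Computing each x[n]:
x[0] = -2
x[1] = -2
x[2] = 0
x[3] = 1
x[4] = 1
x[5] = 3

x = [-2, -2, 0, 1, 1, 3]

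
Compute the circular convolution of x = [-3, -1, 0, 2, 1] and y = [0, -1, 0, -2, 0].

(x ⊛ y)[n] = Σ(m=0 to 4) x[m] · y[(n-m) mod 5]

Computing each output sample:
(x ⊛ y)[0] = -1
(x ⊛ y)[1] = -1
(x ⊛ y)[2] = -1
(x ⊛ y)[3] = 6
(x ⊛ y)[4] = 0

x ⊛ y = [-1, -1, -1, 6, 0]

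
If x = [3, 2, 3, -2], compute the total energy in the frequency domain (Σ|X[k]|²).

Parseval: Σ|x[n]|² = (1/N)Σ|X[k]|², so Σ|X[k]|² = N·Σ|x[n]|² = 4·26.0000

Σ|X[k]|² = N·Σ|x[n]|² = 4·26.0000 = 104.0000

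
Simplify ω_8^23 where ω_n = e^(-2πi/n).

Since ω_8^8 = 1, powers reduce modulo 8.
23 mod 8 = 7
So ω_8^23 = ω_8^7 = e^(-2πi·7/8)

ω_8^23 = ω_8^7 = 0.7071+0.7071i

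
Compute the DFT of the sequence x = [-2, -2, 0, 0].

X[k] = Σ(n=0 to 3) x[n] · ω_4^(nk)
where ω_4 = e^(-2πi/4)

Computing each X[k]:
X[0] = -4
X[1] = -2+2i
X[2] = 0
X[3] = -2-2i

X = [-4, -2+2i, 0, -2-2i]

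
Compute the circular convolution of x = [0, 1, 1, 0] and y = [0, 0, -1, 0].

(x ⊛ y)[n] = Σ(m=0 to 3) x[m] · y[(n-m) mod 4]

Computing each output sample:
(x ⊛ y)[0] = -1
(x ⊛ y)[1] = 0
(x ⊛ y)[2] = 0
(x ⊛ y)[3] = -1

x ⊛ y = [-1, 0, 0, -1]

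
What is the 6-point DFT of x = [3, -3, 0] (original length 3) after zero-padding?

Original 3-point DFT: [0, 4.5000+2.5981i, 4.5000-2.5981i]
Zero-padded 6-point DFT provides frequency interpolation.

DFT_6([x, 0, ...]) = [0, 1.5000+2.5981i, 4.5000+2.5981i, 6, 4.5000-2.5981i, 1.5000-2.5981i]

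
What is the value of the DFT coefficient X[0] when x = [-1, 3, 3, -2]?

X[0] = Σ(n=0 to 3) x[n] · ω_4^0 = Σ x[n]
= (-1) + (3) + (3) + (-2)

X[0] = 3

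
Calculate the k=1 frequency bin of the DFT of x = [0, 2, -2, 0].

X[1] = Σ(n=0 to 3) x[n] · ω_4^(1n) where ω_4 = e^(-2πi/4)
= (0)·ω_4^0 + (2)·ω_4^1 + (-2)·ω_4^2 + (0)·ω_4^3

X[1] = 2-2i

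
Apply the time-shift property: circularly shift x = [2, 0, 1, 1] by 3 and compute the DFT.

Time shift by 3: X_shifted[k] = ω_4^(3k) · X[k]
Shifted x = [0, 1, 1, 2]

DFT(x[n-3]) = [4, -1+1i, -2, -1-1i]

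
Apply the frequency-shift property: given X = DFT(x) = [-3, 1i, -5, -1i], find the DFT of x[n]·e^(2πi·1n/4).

Modulation property: DFT(ω_4^(-1n)·x[n]) = X[(k-1) mod 4], so circularly shift X by 1 positions.

X[k-1] = [-1i, -3, 1i, -5]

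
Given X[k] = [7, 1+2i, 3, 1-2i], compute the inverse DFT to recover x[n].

x[n] = (1/4) Σ(k=0 to 3) X[k] · e^(2πikn/4)

Computing each x[n]:
x[0] = 3
x[1] = 0
x[2] = 2
x[3] = 2

x = [3, 0, 2, 2]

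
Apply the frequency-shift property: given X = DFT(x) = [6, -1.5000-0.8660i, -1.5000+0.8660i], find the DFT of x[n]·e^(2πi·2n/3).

Modulation property: DFT(ω_3^(-2n)·x[n]) = X[(k-2) mod 3], so circularly shift X by 2 positions.

X[k-2] = [-1.5000-0.8660i, -1.5000+0.8660i, 6]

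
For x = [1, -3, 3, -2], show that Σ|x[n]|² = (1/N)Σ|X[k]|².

Time domain:
Σ|x[n]|² = |1|² + |-3|² + |3|² + |-2|² = 23.0000

Frequency domain:
(1/4)Σ|X[k]|² = (1/4)(|-1|² + |-2+1i|² + |9|² + |-2-1i|²) = (1/4)·92.0000 = 23.0000

Both sides agree, confirming Parseval's theorem.

Σ|x[n]|² = (1/N)Σ|X[k]|² = 23.0000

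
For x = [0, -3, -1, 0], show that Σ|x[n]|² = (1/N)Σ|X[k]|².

Time domain:
Σ|x[n]|² = |0|² + |-3|² + |-1|² + |0|² = 10.0000

Frequency domain:
(1/4)Σ|X[k]|² = (1/4)(|-4|² + |1+3i|² + |2|² + |1-3i|²) = (1/4)·40.0000 = 10.0000

Both sides agree, confirming Parseval's theorem.

Σ|x[n]|² = (1/N)Σ|X[k]|² = 10.0000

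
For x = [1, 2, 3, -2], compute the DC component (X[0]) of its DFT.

X[0] = Σ(n=0 to 3) x[n] · ω_4^0 = Σ x[n]
= (1) + (2) + (3) + (-2)

X[0] = 4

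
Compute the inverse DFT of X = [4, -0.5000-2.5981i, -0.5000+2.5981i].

x[n] = (1/3) Σ(k=0 to 2) X[k] · e^(2πikn/3)

Computing each x[n]:
x[0] = 1
x[1] = 3
x[2] = 0

x = [1, 3, 0]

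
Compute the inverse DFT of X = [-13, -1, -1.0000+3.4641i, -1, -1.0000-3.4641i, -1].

x[n] = (1/6) Σ(k=0 to 5) X[k] · e^(2πikn/6)

Computing each x[n]:
x[0] = -3
x[1] = -3
x[2] = -1
x[3] = -2
x[4] = -3
x[5] = -1

x = [-3, -3, -1, -2, -3, -1]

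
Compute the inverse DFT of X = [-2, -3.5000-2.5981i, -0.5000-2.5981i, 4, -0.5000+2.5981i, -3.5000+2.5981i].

x[n] = (1/6) Σ(k=0 to 5) X[k] · e^(2πikn/6)

Computing each x[n]:
x[0] = -1
x[1] = 0
x[2] = 1
x[3] = 0
x[4] = 1
x[5] = -3

x = [-1, 0, 1, 0, 1, -3]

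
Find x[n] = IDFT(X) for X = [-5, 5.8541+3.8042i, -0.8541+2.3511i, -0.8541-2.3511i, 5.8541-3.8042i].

x[n] = (1/5) Σ(k=0 to 4) X[k] · e^(2πikn/5)

Computing each x[n]:
x[0] = 1
x[1] = -2
x[2] = -3
x[3] = -3
x[4] = 2

x = [1, -2, -3, -3, 2]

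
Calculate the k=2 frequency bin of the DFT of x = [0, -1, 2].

X[2] = Σ(n=0 to 2) x[n] · ω_3^(2n) where ω_3 = e^(-2πi/3)
= (0)·ω_3^0 + (-1)·ω_3^2 + (2)·ω_3^4

X[2] = -0.5000-2.5981i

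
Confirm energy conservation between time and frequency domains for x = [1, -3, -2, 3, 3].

Time domain:
Σ|x[n]|² = |1|² + |-3|² + |-2|² + |3|² + |3|² = 32.0000

Frequency domain:
(1/5)Σ|X[k]|² = (1/5)(|2|² + |0.1910+8.6453i|² + |1.3090-1.2286i|² + |1.3090+1.2286i|² + |0.1910-8.6453i|²) = (1/5)·160.0000 = 32.0000

Both sides agree, confirming Parseval's theorem.

Σ|x[n]|² = (1/N)Σ|X[k]|² = 32.0000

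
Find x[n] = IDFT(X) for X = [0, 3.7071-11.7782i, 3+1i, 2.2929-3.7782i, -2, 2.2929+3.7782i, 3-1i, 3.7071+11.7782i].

x[n] = (1/8) Σ(k=0 to 7) X[k] · e^(2πikn/8)

Computing each x[n]:
x[0] = 2
x[1] = 3
x[2] = 1
x[3] = 3
x[4] = -1
x[5] = -3
x[6] = -3
x[7] = -2

x = [2, 3, 1, 3, -1, -3, -3, -2]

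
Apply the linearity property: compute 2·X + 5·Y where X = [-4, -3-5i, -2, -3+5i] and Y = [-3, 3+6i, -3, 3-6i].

By linearity: DFT(2x + 5y) = 2·DFT(x) + 5·DFT(y)
= 2·[-4, -3-5i, -2, -3+5i] + 5·[-3, 3+6i, -3, 3-6i]

Computing element-wise:
Z[0] = 2·(-4) + 5·(-3) = -23
Z[1] = 2·(-3-5i) + 5·(3+6i) = 9+20i
Z[2] = 2·(-2) + 5·(-3) = -19
Z[3] = 2·(-3+5i) + 5·(3-6i) = 9-20i

DFT(2x + 5y) = 2·X + 5·Y = [-23, 9+20i, -19, 9-20i]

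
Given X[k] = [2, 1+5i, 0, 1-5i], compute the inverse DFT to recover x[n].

x[n] = (1/4) Σ(k=0 to 3) X[k] · e^(2πikn/4)

Computing each x[n]:
x[0] = 1
x[1] = -2
x[2] = 0
x[3] = 3

x = [1, -2, 0, 3]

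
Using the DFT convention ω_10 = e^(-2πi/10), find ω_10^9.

ω_10^9 = e^(-2πi·9/10)
= cos(-2π·9/10) + i·sin(-2π·9/10)
= cos(-18π/10) + i·sin(-18π/10)

ω_10^9 = cos(-18π/10) + i·sin(-18π/10) = 0.8090+0.5878i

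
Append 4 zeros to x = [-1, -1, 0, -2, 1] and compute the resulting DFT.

Original 5-point DFT: [-3, 0.6180+0.7265i, -1.6180+3.0777i, -1.6180-3.0777i, 0.6180-0.7265i]
Zero-padded 9-point DFT provides frequency interpolation.

DFT_9([x, 0, ...]) = [-3, -1.7057+2.0328i, 0.5924-0.1045i, -3, 1.1133+3.0589i, 1.1133-3.0589i, -3, 0.5924+0.1045i, -1.7057-2.0328i]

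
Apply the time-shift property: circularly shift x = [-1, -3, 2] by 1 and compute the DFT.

Time shift by 1: X_shifted[k] = ω_3^(1k) · X[k]
Shifted x = [2, -1, -3]

DFT(x[n-1]) = [-2, 4.0000-1.7321i, 4.0000+1.7321i]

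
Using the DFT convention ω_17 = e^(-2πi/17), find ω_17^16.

ω_17^16 = e^(-2πi·16/17)
= cos(-2π·16/17) + i·sin(-2π·16/17)
= cos(-32π/17) + i·sin(-32π/17)

ω_17^16 = cos(-32π/17) + i·sin(-32π/17) = 0.9325+0.3612i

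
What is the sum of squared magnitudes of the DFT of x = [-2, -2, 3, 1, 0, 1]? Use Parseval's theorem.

Parseval: Σ|x[n]|² = (1/N)Σ|X[k]|², so Σ|X[k]|² = N·Σ|x[n]|² = 6·19.0000

Σ|X[k]|² = N·Σ|x[n]|² = 6·19.0000 = 114.0000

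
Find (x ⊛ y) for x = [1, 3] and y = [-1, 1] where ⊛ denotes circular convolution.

(x ⊛ y)[n] = Σ(m=0 to 1) x[m] · y[(n-m) mod 2]

Computing each output sample:
(x ⊛ y)[0] = 2
(x ⊛ y)[1] = -2

x ⊛ y = [2, -2]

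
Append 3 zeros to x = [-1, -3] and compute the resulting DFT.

Original 2-point DFT: [-4, 2]
Zero-padded 5-point DFT provides frequency interpolation.

DFT_5([x, 0, ...]) = [-4, -1.9271+2.8532i, 1.4271+1.7634i, 1.4271-1.7634i, -1.9271-2.8532i]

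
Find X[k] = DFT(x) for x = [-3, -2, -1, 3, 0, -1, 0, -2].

X[k] = Σ(n=0 to 7) x[n] · ω_8^(nk)
where ω_8 = e^(-2πi/8)

Computing each X[k]:
X[0] = -6
X[1] = -7.2426-1.8284i
X[2] = -2+4i
X[3] = 1.2426-3.8284i
X[4] = -2
X[5] = 1.2426+3.8284i
X[6] = -2-4i
X[7] = -7.2426+1.8284i

X = [-6, -7.2426-1.8284i, -2+4i, 1.2426-3.8284i, -2, 1.2426+3.8284i, -2-4i, -7.2426+1.8284i]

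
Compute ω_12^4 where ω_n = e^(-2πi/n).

ω_12^4 = e^(-2πi·4/12)
= cos(-2π·4/12) + i·sin(-2π·4/12)
= cos(-8π/12) + i·sin(-8π/12)

ω_12^4 = cos(-8π/12) + i·sin(-8π/12) = -0.5000-0.8660i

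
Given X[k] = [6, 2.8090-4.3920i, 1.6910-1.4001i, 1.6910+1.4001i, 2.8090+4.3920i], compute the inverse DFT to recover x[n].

x[n] = (1/5) Σ(k=0 to 4) X[k] · e^(2πikn/5)

Computing each x[n]:
x[0] = 3
x[1] = 3
x[2] = 1
x[3] = 0
x[4] = -1

x = [3, 3, 1, 0, -1]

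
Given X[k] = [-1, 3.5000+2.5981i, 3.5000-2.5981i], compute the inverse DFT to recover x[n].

x[n] = (1/3) Σ(k=0 to 2) X[k] · e^(2πikn/3)

Computing each x[n]:
x[0] = 2
x[1] = -3
x[2] = 0

x = [2, -3, 0]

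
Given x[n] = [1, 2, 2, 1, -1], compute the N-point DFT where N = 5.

X[k] = Σ(n=0 to 4) x[n] · ω_5^(nk)
where ω_5 = e^(-2πi/5)

Computing each X[k]:
X[0] = 5
X[1] = -1.1180-3.4410i
X[2] = 1.1180-0.8123i
X[3] = 1.1180+0.8123i
X[4] = -1.1180+3.4410i

X = [5, -1.1180-3.4410i, 1.1180-0.8123i, 1.1180+0.8123i, -1.1180+3.4410i]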